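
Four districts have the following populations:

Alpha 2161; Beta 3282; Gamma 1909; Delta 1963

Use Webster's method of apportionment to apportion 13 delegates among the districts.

Alpha=3; Beta=4; Gamma=3; Delta=3

Standard divisor 9315/13 ≈ 716.538; standard quotas: Alpha 3.016, Beta 4.580, Gamma 2.664, Delta 2.740.
Rounding to the nearest integer gives 3, 5, 3, 3 = 14 seats, so the divisor must be adjusted.
With modified divisor 750: modified quotas Alpha 2.881, Beta 4.376, Gamma 2.545, Delta 2.617.
Rounding to the nearest integer: Alpha 3, Beta 4, Gamma 3, Delta 3 (total 13).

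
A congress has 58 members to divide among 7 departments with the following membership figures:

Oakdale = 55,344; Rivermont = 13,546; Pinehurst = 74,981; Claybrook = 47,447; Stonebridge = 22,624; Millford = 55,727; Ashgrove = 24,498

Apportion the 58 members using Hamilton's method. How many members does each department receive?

Standard divisor: 294167 ÷ 58 ≈ 5071.845.
Standard quotas: Oakdale 10.9120, Rivermont 2.6708, Pinehurst 14.7838, Claybrook 9.3550, Stonebridge 4.4607, Millford 10.9875, Ashgrove 4.8302.
Lower quotas: Oakdale 10, Rivermont 2, Pinehurst 14, Claybrook 9, Stonebridge 4, Millford 10, Ashgrove 4 (sum 53, leaving 5 seats).
Remainders in descending order: Millford 0.9875, Oakdale 0.9120, Ashgrove 0.8302, Pinehurst 0.7838, Rivermont 0.6708, Stonebridge 0.4607, Claybrook 0.3550.
The surplus seats go to Millford, Oakdale, Ashgrove, Pinehurst, Rivermont.

Oakdale 11, Rivermont 3, Pinehurst 15, Claybrook 9, Stonebridge 4, Millford 11, Ashgrove 5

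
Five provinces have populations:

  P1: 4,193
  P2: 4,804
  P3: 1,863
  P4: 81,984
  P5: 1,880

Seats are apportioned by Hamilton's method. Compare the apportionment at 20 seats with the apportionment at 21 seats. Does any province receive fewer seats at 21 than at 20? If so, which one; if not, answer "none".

At 20 seats: P1 1, P2 1, P3 0, P4 17, P5 1.
At 21 seats: P1 1, P2 1, P3 0, P4 18, P5 1.
No province's allocation decreased.

none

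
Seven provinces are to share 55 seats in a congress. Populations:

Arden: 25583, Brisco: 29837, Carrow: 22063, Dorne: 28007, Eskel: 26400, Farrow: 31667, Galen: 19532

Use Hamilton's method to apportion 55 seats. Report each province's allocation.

Standard divisor: 183089 ÷ 55 ≈ 3328.891.
Standard quotas: Arden 7.6851, Brisco 8.9630, Carrow 6.6277, Dorne 8.4133, Eskel 7.9306, Farrow 9.5128, Galen 5.8674.
Lower quotas: Arden 7, Brisco 8, Carrow 6, Dorne 8, Eskel 7, Farrow 9, Galen 5 (sum 50, leaving 5 seats).
Remainders in descending order: Brisco 0.9630, Eskel 0.9306, Galen 0.8674, Arden 0.6851, Carrow 0.6277, Farrow 0.5128, Dorne 0.4133.
The surplus seats go to Brisco, Eskel, Galen, Arden, Carrow.

Arden: 8; Brisco: 9; Carrow: 7; Dorne: 8; Eskel: 8; Farrow: 9; Galen: 6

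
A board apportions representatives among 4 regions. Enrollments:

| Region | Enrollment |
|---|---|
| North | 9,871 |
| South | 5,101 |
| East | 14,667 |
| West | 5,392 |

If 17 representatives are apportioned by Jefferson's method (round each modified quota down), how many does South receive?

2

Standard divisor 35031/17 ≈ 2060.647; standard quotas: North 4.790, South 2.475, East 7.118, West 2.617.
Rounding down gives 4, 2, 7, 2 = 15 seats, so the divisor must be adjusted.
With modified divisor 1820: modified quotas North 5.424, South 2.803, East 8.059, West 2.963.
Rounding down: North 5, South 2, East 8, West 2 (total 17).
South receives 2.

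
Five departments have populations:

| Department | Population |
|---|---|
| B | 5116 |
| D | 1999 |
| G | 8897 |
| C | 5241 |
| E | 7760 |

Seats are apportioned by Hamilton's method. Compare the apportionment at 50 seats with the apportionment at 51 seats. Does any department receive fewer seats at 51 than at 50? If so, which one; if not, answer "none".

At 50 seats: B 9, D 4, G 15, C 9, E 13.
At 51 seats: B 9, D 3, G 16, C 9, E 14.
D drops from 4 to 3.

D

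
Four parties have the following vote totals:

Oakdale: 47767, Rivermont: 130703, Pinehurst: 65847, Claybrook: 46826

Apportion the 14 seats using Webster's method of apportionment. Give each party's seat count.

Oakdale 2, Rivermont 7, Pinehurst 3, Claybrook 2

Standard divisor 291143/14 ≈ 20795.929; standard quotas: Oakdale 2.297, Rivermont 6.285, Pinehurst 3.166, Claybrook 2.252.
Rounding to the nearest integer gives 2, 6, 3, 2 = 13 seats, so the divisor must be adjusted.
With modified divisor 19600: modified quotas Oakdale 2.437, Rivermont 6.669, Pinehurst 3.360, Claybrook 2.389.
Rounding to the nearest integer: Oakdale 2, Rivermont 7, Pinehurst 3, Claybrook 2 (total 14).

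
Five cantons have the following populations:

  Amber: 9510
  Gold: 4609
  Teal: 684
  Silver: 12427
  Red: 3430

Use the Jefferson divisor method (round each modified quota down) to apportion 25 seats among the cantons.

Amber: 8, Gold: 4, Teal: 0, Silver: 10, Red: 3

Standard divisor 30660/25 ≈ 1226.4; standard quotas: Amber 7.754, Gold 3.758, Teal 0.558, Silver 10.133, Red 2.797.
Rounding down gives 7, 3, 0, 10, 2 = 22 seats, so the divisor must be adjusted.
With modified divisor 1133.81: modified quotas Amber 8.388, Gold 4.065, Teal 0.603, Silver 10.960, Red 3.025.
Rounding down: Amber 8, Gold 4, Teal 0, Silver 10, Red 3 (total 25).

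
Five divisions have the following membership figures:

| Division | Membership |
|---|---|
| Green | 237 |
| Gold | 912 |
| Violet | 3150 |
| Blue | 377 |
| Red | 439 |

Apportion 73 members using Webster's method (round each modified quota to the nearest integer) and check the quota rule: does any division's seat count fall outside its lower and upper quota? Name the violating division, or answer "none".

Violet

Standard quotas: Green 3.382, Gold 13.016, Violet 44.956, Blue 5.380, Red 6.265.
Webster allocation: Green 3, Gold 13, Violet 46, Blue 5, Red 6.
Violet has quota 44.956 (lower 44, upper 45) but receives 46 — outside the quota interval.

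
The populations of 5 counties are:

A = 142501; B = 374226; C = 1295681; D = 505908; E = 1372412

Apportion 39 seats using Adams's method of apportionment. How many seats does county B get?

4

Standard divisor 3690728/39 ≈ 94634.051; standard quotas: A 1.506, B 3.954, C 13.691, D 5.346, E 14.502.
Rounding up gives 2, 4, 14, 6, 15 = 41 seats, so the divisor must be adjusted.
With modified divisor 100400: modified quotas A 1.419, B 3.727, C 12.905, D 5.039, E 13.669.
Rounding up: A 2, B 4, C 13, D 6, E 14 (total 39).
B receives 4.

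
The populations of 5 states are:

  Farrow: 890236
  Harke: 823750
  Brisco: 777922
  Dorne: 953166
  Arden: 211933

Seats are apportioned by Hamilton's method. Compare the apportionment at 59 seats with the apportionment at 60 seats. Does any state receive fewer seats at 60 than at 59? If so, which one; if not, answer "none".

At 59 seats: Farrow 14, Harke 13, Brisco 13, Dorne 15, Arden 4.
At 60 seats: Farrow 15, Harke 13, Brisco 13, Dorne 16, Arden 3.
Arden drops from 4 to 3.

Arden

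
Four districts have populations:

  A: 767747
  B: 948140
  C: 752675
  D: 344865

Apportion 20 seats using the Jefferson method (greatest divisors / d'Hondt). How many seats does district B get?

7

Standard divisor 2813427/20 ≈ 140671.35; standard quotas: A 5.458, B 6.740, C 5.351, D 2.452.
Rounding down gives 5, 6, 5, 2 = 18 seats, so the divisor must be adjusted.
With modified divisor 126700: modified quotas A 6.060, B 7.483, C 5.941, D 2.722.
Rounding down: A 6, B 7, C 5, D 2 (total 20).
B receives 7.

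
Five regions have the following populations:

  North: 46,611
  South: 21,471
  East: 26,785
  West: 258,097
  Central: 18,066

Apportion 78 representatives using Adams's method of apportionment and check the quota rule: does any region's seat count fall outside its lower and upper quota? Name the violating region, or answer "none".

West

Standard quotas: North 9.799, South 4.514, East 5.631, West 54.259, Central 3.798.
Adams allocation: North 10, South 5, East 6, West 53, Central 4.
West has quota 54.259 (lower 54, upper 55) but receives 53 — outside the quota interval.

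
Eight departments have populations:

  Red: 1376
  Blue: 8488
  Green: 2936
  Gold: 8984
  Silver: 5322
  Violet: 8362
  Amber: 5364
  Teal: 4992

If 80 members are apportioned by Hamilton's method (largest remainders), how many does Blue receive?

Total 45824; standard divisor 45824/80 ≈ 572.8.
Standard quotas: Red 2.4022, Blue 14.8184, Green 5.1257, Gold 15.6844, Silver 9.2912, Violet 14.5985, Amber 9.3645, Teal 8.7151.
Lower quotas: Red 2, Blue 14, Green 5, Gold 15, Silver 9, Violet 14, Amber 9, Teal 8 (sum 76, leaving 4 seats).
Remainders in descending order: Blue 0.8184, Teal 0.7151, Gold 0.6844, Violet 0.5985, Red 0.4022, Amber 0.3645, Silver 0.2912, Green 0.1257.
The surplus seats go to Blue, Teal, Gold, Violet.
Blue receives 15.

15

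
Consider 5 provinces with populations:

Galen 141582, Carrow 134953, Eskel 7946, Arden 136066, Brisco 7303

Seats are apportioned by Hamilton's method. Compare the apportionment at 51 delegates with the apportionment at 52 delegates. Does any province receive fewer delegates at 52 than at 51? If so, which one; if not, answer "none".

At 51 seats: Galen 17, Carrow 16, Eskel 1, Arden 16, Brisco 1.
At 52 seats: Galen 17, Carrow 16, Eskel 1, Arden 17, Brisco 1.
No province's allocation decreased.

none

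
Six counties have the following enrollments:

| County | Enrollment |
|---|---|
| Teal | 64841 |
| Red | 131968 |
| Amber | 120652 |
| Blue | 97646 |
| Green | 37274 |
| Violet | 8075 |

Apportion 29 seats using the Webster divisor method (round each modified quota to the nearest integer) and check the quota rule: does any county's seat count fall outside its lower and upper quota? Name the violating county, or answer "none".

none

Standard quotas: Teal 4.084, Red 8.311, Amber 7.599, Blue 6.150, Green 2.348, Violet 0.509.
Webster allocation: Teal 4, Red 8, Amber 8, Blue 6, Green 2, Violet 1.
Every allocation lies between the lower and upper quota.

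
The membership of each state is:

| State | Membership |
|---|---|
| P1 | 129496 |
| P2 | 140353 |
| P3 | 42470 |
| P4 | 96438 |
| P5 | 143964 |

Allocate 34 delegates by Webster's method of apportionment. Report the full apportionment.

P1: 8; P2: 8; P3: 3; P4: 6; P5: 9

Standard divisor 552721/34 ≈ 16256.5; standard quotas: P1 7.966, P2 8.634, P3 2.612, P4 5.932, P5 8.856.
Rounding to the nearest integer gives 8, 9, 3, 6, 9 = 35 seats, so the divisor must be adjusted.
With modified divisor 16700: modified quotas P1 7.754, P2 8.404, P3 2.543, P4 5.775, P5 8.621.
Rounding to the nearest integer: P1 8, P2 8, P3 3, P4 6, P5 9 (total 34).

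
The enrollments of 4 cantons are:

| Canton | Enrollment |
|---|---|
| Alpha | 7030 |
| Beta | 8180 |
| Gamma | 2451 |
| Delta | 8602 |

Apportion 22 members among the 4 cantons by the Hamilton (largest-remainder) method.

Standard divisor: 26263 ÷ 22 ≈ 1193.773.
Standard quotas: Alpha 5.8889, Beta 6.8522, Gamma 2.0532, Delta 7.2057.
Lower quotas: Alpha 5, Beta 6, Gamma 2, Delta 7 (sum 20, leaving 2 seats).
Remainders in descending order: Alpha 0.8889, Beta 0.8522, Delta 0.2057, Gamma 0.0532.
The surplus seats go to Alpha, Beta.

Alpha: 6; Beta: 7; Gamma: 2; Delta: 7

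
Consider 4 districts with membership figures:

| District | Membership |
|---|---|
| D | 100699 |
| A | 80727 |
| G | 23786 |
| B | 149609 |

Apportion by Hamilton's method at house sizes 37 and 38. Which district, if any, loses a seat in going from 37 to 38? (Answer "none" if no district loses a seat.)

none

At 37 seats: D 11, A 8, G 2, B 16.
At 38 seats: D 11, A 9, G 2, B 16.
No district's allocation decreased.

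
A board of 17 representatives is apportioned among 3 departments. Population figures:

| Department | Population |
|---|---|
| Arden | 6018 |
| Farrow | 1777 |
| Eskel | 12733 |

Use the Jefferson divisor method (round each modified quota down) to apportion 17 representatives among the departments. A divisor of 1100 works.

Arden=5, Farrow=1, Eskel=11

With modified divisor 1100: modified quotas Arden 5.471, Farrow 1.615, Eskel 11.575.
Rounding down: Arden 5, Farrow 1, Eskel 11 (total 17).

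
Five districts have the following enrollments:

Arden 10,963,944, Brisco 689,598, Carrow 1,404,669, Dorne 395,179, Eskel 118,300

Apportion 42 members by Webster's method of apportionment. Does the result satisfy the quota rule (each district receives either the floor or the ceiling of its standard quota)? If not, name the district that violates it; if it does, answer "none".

Standard quotas: Arden 33.930, Brisco 2.134, Carrow 4.347, Dorne 1.223, Eskel 0.366.
Webster allocation: Arden 35, Brisco 2, Carrow 4, Dorne 1, Eskel 0.
Arden has quota 33.930 (lower 33, upper 34) but receives 35 — outside the quota interval.

Arden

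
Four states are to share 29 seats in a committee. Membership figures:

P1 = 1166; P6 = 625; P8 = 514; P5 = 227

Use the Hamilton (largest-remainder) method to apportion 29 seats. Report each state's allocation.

Standard divisor: 2532 ÷ 29 ≈ 87.31.
Standard quotas: P1 13.355, P6 7.158, P8 5.887, P5 2.600.
Lower quotas: P1 13, P6 7, P8 5, P5 2 (sum 27, leaving 2 seats).
Remainders in descending order: P8 0.887, P5 0.600, P1 0.355, P6 0.158.
The surplus seats go to P8, P5.

P1 13, P6 7, P8 6, P5 3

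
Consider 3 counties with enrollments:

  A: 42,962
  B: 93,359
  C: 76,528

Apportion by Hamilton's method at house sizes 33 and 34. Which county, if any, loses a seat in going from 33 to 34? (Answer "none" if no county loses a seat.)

At 33 seats: A 7, B 14, C 12.
At 34 seats: A 7, B 15, C 12.
No county's allocation decreased.

none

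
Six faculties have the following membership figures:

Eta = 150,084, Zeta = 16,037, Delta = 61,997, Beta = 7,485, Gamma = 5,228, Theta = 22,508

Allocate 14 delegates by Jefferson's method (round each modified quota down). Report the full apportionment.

Eta: 9; Zeta: 1; Delta: 3; Beta: 0; Gamma: 0; Theta: 1

Standard divisor 263339/14 ≈ 18809.929; standard quotas: Eta 7.979, Zeta 0.853, Delta 3.296, Beta 0.398, Gamma 0.278, Theta 1.197.
Rounding down gives 7, 0, 3, 0, 0, 1 = 11 seats, so the divisor must be adjusted.
With modified divisor 15660.6: modified quotas Eta 9.584, Zeta 1.024, Delta 3.959, Beta 0.478, Gamma 0.334, Theta 1.437.
Rounding down: Eta 9, Zeta 1, Delta 3, Beta 0, Gamma 0, Theta 1 (total 14).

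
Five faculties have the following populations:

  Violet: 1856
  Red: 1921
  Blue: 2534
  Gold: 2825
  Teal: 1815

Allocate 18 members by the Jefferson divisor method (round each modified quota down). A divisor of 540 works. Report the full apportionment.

With modified divisor 540: modified quotas Violet 3.437, Red 3.557, Blue 4.693, Gold 5.231, Teal 3.361.
Rounding down: Violet 3, Red 3, Blue 4, Gold 5, Teal 3 (total 18).

Violet 3, Red 3, Blue 4, Gold 5, Teal 3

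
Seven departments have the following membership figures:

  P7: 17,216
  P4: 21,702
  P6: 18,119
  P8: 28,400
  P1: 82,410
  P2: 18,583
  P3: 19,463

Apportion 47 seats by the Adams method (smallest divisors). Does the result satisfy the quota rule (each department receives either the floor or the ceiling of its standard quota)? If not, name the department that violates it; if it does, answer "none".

none

Standard quotas: P7 3.930, P4 4.954, P6 4.136, P8 6.483, P1 18.812, P2 4.242, P3 4.443.
Adams allocation: P7 4, P4 5, P6 4, P8 7, P1 18, P2 4, P3 5.
Every allocation lies between the lower and upper quota.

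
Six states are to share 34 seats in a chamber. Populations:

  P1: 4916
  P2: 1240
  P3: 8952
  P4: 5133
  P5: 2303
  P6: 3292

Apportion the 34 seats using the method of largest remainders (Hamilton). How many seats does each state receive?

Total 25836; standard divisor 25836/34 ≈ 759.882.
Standard quotas: P1 6.4694, P2 1.6318, P3 11.7808, P4 6.7550, P5 3.0307, P6 4.3322.
Lower quotas: P1 6, P2 1, P3 11, P4 6, P5 3, P6 4 (sum 31, leaving 3 seats).
Remainders in descending order: P3 0.7808, P4 0.7550, P2 0.6318, P1 0.4694, P6 0.3322, P5 0.0307.
The surplus seats go to P3, P4, P2.

P1 6, P2 2, P3 12, P4 7, P5 3, P6 4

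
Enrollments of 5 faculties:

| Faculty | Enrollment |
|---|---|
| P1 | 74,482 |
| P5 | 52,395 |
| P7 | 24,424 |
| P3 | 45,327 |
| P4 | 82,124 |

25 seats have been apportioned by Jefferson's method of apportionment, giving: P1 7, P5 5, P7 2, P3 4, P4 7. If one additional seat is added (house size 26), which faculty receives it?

Priority for the next seat is population ÷ (current seats + 1).
Priorities: P1 9310.250, P5 8732.500, P7 8141.333, P3 9065.400, P4 10265.500.
Highest priority: P4.

P4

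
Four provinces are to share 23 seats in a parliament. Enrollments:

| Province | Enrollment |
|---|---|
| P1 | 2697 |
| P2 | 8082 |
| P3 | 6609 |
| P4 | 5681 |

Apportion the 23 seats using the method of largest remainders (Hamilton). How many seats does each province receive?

Standard divisor: 23069 ÷ 23 = 1003.
Standard quotas: P1 2.6889, P2 8.0578, P3 6.5892, P4 5.6640.
Lower quotas: P1 2, P2 8, P3 6, P4 5 (sum 21, leaving 2 seats).
Remainders in descending order: P1 0.6889, P4 0.6640, P3 0.5892, P2 0.0578.
Largest remainders: P1, P4 receive the extra seats.

P1: 3; P2: 8; P3: 6; P4: 6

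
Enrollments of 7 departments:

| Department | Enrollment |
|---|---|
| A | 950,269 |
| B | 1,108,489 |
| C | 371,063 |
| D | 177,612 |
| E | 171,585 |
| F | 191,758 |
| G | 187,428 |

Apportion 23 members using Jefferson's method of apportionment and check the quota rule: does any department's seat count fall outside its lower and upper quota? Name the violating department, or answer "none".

none

Standard quotas: A 6.920, B 8.073, C 2.702, D 1.293, E 1.250, F 1.397, G 1.365.
Jefferson allocation: A 7, B 9, C 3, D 1, E 1, F 1, G 1.
Every allocation lies between the lower and upper quota.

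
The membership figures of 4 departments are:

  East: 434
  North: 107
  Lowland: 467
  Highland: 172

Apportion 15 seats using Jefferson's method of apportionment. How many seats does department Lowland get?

6

Standard divisor 1180/15 ≈ 78.667; standard quotas: East 5.517, North 1.360, Lowland 5.936, Highland 2.186.
Rounding down gives 5, 1, 5, 2 = 13 seats, so the divisor must be adjusted.
With modified divisor 70: modified quotas East 6.200, North 1.529, Lowland 6.671, Highland 2.457.
Rounding down: East 6, North 1, Lowland 6, Highland 2 (total 15).
Lowland receives 6.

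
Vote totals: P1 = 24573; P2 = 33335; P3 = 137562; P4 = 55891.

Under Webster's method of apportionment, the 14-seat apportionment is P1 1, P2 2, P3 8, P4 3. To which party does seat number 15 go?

P1

Priority for the next seat is population ÷ (current seats + 0.5).
Priorities: P1 16382.000, P2 13334.000, P3 16183.765, P4 15968.857.
Highest priority: P1.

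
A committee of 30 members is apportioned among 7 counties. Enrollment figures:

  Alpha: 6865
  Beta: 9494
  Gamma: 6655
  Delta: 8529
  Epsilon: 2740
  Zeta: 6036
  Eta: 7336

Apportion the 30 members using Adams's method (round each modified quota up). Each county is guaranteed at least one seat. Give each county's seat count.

Standard divisor 47655/30 ≈ 1588.5; standard quotas: Alpha 4.322, Beta 5.977, Gamma 4.189, Delta 5.369, Epsilon 1.725, Zeta 3.800, Eta 4.618.
Rounding up gives 5, 6, 5, 6, 2, 4, 5 = 33 seats, so the divisor must be adjusted.
With modified divisor 1800: modified quotas Alpha 3.814, Beta 5.274, Gamma 3.697, Delta 4.738, Epsilon 1.522, Zeta 3.353, Eta 4.076.
Rounding up: Alpha 4, Beta 6, Gamma 4, Delta 5, Epsilon 2, Zeta 4, Eta 5 (total 30).

Alpha: 4; Beta: 6; Gamma: 4; Delta: 5; Epsilon: 2; Zeta: 4; Eta: 5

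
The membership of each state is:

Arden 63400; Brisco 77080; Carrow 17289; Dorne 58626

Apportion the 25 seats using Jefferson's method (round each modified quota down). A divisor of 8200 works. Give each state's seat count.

With modified divisor 8200: modified quotas Arden 7.732, Brisco 9.400, Carrow 2.108, Dorne 7.150.
Rounding down: Arden 7, Brisco 9, Carrow 2, Dorne 7 (total 25).

Arden 7, Brisco 9, Carrow 2, Dorne 7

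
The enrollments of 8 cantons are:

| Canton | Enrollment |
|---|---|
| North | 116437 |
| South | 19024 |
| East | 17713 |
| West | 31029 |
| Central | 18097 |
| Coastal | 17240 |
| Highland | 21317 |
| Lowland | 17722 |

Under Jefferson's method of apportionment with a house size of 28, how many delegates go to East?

2

Standard divisor 258579/28 ≈ 9234.964; standard quotas: North 12.608, South 2.060, East 1.918, West 3.360, Central 1.960, Coastal 1.867, Highland 2.308, Lowland 1.919.
Rounding down gives 12, 2, 1, 3, 1, 1, 2, 1 = 23 seats, so the divisor must be adjusted.
With modified divisor 8500: modified quotas North 13.698, South 2.238, East 2.084, West 3.650, Central 2.129, Coastal 2.028, Highland 2.508, Lowland 2.085.
Rounding down: North 13, South 2, East 2, West 3, Central 2, Coastal 2, Highland 2, Lowland 2 (total 28).
East receives 2.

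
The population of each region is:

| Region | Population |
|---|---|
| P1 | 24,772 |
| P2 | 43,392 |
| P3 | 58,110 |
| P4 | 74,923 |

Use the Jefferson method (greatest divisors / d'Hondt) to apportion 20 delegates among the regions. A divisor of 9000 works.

P1 2; P2 4; P3 6; P4 8

With modified divisor 9000: modified quotas P1 2.752, P2 4.821, P3 6.457, P4 8.325.
Rounding down: P1 2, P2 4, P3 6, P4 8 (total 20).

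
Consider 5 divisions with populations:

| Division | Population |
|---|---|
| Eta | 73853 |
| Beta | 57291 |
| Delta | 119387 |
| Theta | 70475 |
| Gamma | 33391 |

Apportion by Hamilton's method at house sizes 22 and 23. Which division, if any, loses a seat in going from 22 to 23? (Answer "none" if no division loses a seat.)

At 22 seats: Eta 5, Beta 4, Delta 7, Theta 4, Gamma 2.
At 23 seats: Eta 5, Beta 4, Delta 8, Theta 4, Gamma 2.
No division's allocation decreased.

none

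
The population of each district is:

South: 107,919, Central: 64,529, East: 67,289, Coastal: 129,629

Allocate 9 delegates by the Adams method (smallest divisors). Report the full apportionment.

South: 2, Central: 2, East: 2, Coastal: 3

Standard divisor 369366/9 ≈ 41040.667; standard quotas: South 2.630, Central 1.572, East 1.640, Coastal 3.159.
Rounding up gives 3, 2, 2, 4 = 11 seats, so the divisor must be adjusted.
With modified divisor 59200: modified quotas South 1.823, Central 1.090, East 1.137, Coastal 2.190.
Rounding up: South 2, Central 2, East 2, Coastal 3 (total 9).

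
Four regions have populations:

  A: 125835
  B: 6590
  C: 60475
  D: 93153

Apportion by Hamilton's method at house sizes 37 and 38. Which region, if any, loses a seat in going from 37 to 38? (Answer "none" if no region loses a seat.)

none

At 37 seats: A 16, B 1, C 8, D 12.
At 38 seats: A 17, B 1, C 8, D 12.
No region's allocation decreased.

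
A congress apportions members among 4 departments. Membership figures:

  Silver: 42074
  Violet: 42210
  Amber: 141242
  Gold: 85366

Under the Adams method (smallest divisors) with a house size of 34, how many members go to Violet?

5

Standard divisor 310892/34 ≈ 9143.882; standard quotas: Silver 4.601, Violet 4.616, Amber 15.447, Gold 9.336.
Rounding up gives 5, 5, 16, 10 = 36 seats, so the divisor must be adjusted.
With modified divisor 9800: modified quotas Silver 4.293, Violet 4.307, Amber 14.412, Gold 8.711.
Rounding up: Silver 5, Violet 5, Amber 15, Gold 9 (total 34).
Violet receives 5.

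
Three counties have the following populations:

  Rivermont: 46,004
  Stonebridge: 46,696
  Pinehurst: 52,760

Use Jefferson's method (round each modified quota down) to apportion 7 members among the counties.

Rivermont: 2; Stonebridge: 2; Pinehurst: 3

Standard divisor 145460/7 ≈ 20780; standard quotas: Rivermont 2.214, Stonebridge 2.247, Pinehurst 2.539.
Rounding down gives 2, 2, 2 = 6 seats, so the divisor must be adjusted.
With modified divisor 16600: modified quotas Rivermont 2.771, Stonebridge 2.813, Pinehurst 3.178.
Rounding down: Rivermont 2, Stonebridge 2, Pinehurst 3 (total 7).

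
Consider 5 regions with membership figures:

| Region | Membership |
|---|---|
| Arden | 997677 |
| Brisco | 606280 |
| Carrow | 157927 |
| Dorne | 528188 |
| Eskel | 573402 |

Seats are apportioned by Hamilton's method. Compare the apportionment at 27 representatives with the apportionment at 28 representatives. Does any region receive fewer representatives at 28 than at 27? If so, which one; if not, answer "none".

At 27 seats: Arden 9, Brisco 6, Carrow 2, Dorne 5, Eskel 5.
At 28 seats: Arden 10, Brisco 6, Carrow 1, Dorne 5, Eskel 6.
Carrow drops from 2 to 1.

Carrow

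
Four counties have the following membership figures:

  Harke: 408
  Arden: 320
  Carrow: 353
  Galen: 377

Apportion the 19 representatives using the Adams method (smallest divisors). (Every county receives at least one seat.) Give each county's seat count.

Harke=5, Arden=4, Carrow=5, Galen=5

Standard divisor 1458/19 ≈ 76.737; standard quotas: Harke 5.317, Arden 4.170, Carrow 4.600, Galen 4.913.
Rounding up gives 6, 5, 5, 5 = 21 seats, so the divisor must be adjusted.
With modified divisor 85: modified quotas Harke 4.800, Arden 3.765, Carrow 4.153, Galen 4.435.
Rounding up: Harke 5, Arden 4, Carrow 5, Galen 5 (total 19).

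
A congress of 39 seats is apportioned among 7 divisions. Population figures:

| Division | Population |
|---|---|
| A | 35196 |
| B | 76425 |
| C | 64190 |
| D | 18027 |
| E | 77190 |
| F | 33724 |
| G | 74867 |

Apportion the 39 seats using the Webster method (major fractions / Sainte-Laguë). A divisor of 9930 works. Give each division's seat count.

With modified divisor 9930: modified quotas A 3.544, B 7.696, C 6.464, D 1.815, E 7.773, F 3.396, G 7.539.
Rounding to the nearest integer: A 4, B 8, C 6, D 2, E 8, F 3, G 8 (total 39).

A: 4, B: 8, C: 6, D: 2, E: 8, F: 3, G: 8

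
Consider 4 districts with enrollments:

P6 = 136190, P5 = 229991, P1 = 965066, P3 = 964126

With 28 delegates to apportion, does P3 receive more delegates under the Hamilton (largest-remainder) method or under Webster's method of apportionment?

Hamilton: P6 1, P5 3, P1 12, P3 12.
Webster: P6 2, P5 3, P1 12, P3 11.
P3 gets 12 under Hamilton and 11 under Webster.

Hamilton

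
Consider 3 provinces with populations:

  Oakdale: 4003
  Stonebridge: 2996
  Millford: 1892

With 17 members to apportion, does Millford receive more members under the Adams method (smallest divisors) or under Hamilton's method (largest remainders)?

Adams

Adams: Oakdale 7, Stonebridge 6, Millford 4.
Hamilton: Oakdale 8, Stonebridge 6, Millford 3.
Millford gets 4 under Adams and 3 under Hamilton.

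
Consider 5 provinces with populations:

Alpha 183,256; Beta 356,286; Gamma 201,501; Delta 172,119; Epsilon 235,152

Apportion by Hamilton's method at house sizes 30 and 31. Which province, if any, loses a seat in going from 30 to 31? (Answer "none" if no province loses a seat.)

At 30 seats: Alpha 5, Beta 9, Gamma 5, Delta 5, Epsilon 6.
At 31 seats: Alpha 5, Beta 10, Gamma 5, Delta 5, Epsilon 6.
No province's allocation decreased.

none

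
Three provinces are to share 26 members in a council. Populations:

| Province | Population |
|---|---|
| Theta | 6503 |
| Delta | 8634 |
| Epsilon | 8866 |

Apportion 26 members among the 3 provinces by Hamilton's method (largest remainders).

Total 24003; standard divisor 24003/26 ≈ 923.192.
Standard quotas: Theta 7.0440, Delta 9.3523, Epsilon 9.6036.
Lower quotas: Theta 7, Delta 9, Epsilon 9 (sum 25, leaving 1 seat).
Remainders in descending order: Epsilon 0.6036, Delta 0.3523, Theta 0.0440.
The surplus seat goes to Epsilon.

Theta 7, Delta 9, Epsilon 10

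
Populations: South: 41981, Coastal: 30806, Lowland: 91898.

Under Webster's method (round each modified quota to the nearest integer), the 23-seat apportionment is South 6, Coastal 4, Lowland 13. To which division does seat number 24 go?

Coastal

Priority for the next seat is population ÷ (current seats + 0.5).
Priorities: South 6458.615, Coastal 6845.778, Lowland 6807.259.
Highest priority: Coastal.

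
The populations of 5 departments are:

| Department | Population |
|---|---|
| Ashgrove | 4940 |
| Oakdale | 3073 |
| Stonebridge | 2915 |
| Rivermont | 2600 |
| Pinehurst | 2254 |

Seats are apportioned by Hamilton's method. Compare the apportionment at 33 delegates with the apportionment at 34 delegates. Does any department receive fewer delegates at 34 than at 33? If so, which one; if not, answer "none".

At 33 seats: Ashgrove 10, Oakdale 6, Stonebridge 6, Rivermont 6, Pinehurst 5.
At 34 seats: Ashgrove 11, Oakdale 7, Stonebridge 6, Rivermont 5, Pinehurst 5.
Rivermont drops from 6 to 5.

Rivermont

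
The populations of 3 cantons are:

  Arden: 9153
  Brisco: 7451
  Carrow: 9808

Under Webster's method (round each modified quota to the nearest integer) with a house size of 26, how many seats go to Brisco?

7

Standard divisor 26412/26 ≈ 1015.846; standard quotas: Arden 9.010, Brisco 7.335, Carrow 9.655.
Rounding to the nearest integer gives Arden 9, Brisco 7, Carrow 10 — total 26, matching the house size, so no adjustment is needed.
Brisco receives 7.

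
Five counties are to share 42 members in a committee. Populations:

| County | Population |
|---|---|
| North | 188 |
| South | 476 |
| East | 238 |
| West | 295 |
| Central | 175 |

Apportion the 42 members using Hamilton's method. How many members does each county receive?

North 6, South 15, East 7, West 9, Central 5

Standard divisor: 1372 ÷ 42 ≈ 32.667.
Standard quotas: North 5.755, South 14.571, East 7.286, West 9.031, Central 5.357.
Lower quotas: North 5, South 14, East 7, West 9, Central 5 (sum 40, leaving 2 seats).
Remainders in descending order: North 0.755, South 0.571, Central 0.357, East 0.286, West 0.031.
Largest remainders: North, South receive the extra seats.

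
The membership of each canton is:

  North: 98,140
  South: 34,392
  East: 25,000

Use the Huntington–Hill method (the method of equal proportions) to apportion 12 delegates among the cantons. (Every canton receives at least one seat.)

North 7, South 3, East 2

With divisor 13577: modified quotas North 7.228, South 2.533, East 1.841.
Geometric-mean thresholds: North √(7·8)=7.483, South √(2·3)=2.449, East √(1·2)=1.414.
Each quota rounded against its threshold gives North 7, South 3, East 2 (total 12).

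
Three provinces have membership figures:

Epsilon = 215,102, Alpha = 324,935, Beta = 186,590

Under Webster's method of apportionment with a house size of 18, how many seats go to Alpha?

8

Standard divisor 726627/18 ≈ 40368.167; standard quotas: Epsilon 5.329, Alpha 8.049, Beta 4.622.
Rounding to the nearest integer gives Epsilon 5, Alpha 8, Beta 5 — total 18, matching the house size, so no adjustment is needed.
Alpha receives 8.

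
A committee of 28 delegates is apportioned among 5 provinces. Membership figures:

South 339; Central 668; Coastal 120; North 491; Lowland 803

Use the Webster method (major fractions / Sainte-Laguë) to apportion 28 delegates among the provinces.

Standard divisor 2421/28 ≈ 86.464; standard quotas: South 3.921, Central 7.726, Coastal 1.388, North 5.679, Lowland 9.287.
Rounding to the nearest integer gives South 4, Central 8, Coastal 1, North 6, Lowland 9 — total 28, matching the house size, so no adjustment is needed.

South: 4, Central: 8, Coastal: 1, North: 6, Lowland: 9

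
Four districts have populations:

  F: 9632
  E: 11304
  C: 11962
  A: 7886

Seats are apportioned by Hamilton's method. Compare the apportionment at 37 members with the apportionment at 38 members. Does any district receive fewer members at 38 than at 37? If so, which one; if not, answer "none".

none

At 37 seats: F 9, E 10, C 11, A 7.
At 38 seats: F 9, E 11, C 11, A 7.
No district's allocation decreased.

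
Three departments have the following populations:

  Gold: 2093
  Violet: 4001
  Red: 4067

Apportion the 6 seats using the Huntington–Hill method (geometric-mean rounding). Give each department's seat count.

Gold 1; Violet 2; Red 3

With divisor 1647: modified quotas Gold 1.271, Violet 2.429, Red 2.469.
Geometric-mean thresholds: Gold √(1·2)=1.414, Violet √(2·3)=2.449, Red √(2·3)=2.449.
Each quota rounded against its threshold gives Gold 1, Violet 2, Red 3 (total 6).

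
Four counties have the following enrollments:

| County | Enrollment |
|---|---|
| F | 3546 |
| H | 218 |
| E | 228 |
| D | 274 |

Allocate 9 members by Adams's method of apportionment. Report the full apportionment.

F: 6, H: 1, E: 1, D: 1

Standard divisor 4266/9 ≈ 474; standard quotas: F 7.481, H 0.460, E 0.481, D 0.578.
Rounding up gives 8, 1, 1, 1 = 11 seats, so the divisor must be adjusted.
With modified divisor 700: modified quotas F 5.066, H 0.311, E 0.326, D 0.391.
Rounding up: F 6, H 1, E 1, D 1 (total 9).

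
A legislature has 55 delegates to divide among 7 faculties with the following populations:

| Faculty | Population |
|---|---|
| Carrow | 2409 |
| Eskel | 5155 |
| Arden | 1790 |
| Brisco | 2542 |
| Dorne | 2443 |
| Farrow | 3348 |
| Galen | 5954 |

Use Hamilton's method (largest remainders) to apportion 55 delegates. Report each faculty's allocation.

Standard divisor: 23641 ÷ 55 ≈ 429.836.
Standard quotas: Carrow 5.6045, Eskel 11.9929, Arden 4.1644, Brisco 5.9139, Dorne 5.6836, Farrow 7.7890, Galen 13.8518.
Lower quotas: Carrow 5, Eskel 11, Arden 4, Brisco 5, Dorne 5, Farrow 7, Galen 13 (sum 50, leaving 5 seats).
Remainders in descending order: Eskel 0.9929, Brisco 0.9139, Galen 0.8518, Farrow 0.7890, Dorne 0.6836, Carrow 0.6045, Arden 0.1644.
The surplus seats go to Eskel, Brisco, Galen, Farrow, Dorne.

Carrow=5, Eskel=12, Arden=4, Brisco=6, Dorne=6, Farrow=8, Galen=14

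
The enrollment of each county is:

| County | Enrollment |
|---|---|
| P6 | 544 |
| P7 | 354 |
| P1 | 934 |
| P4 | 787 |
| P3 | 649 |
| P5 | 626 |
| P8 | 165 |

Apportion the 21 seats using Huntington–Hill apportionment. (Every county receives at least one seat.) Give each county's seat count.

With divisor 198: modified quotas P6 2.747, P7 1.788, P1 4.717, P4 3.975, P3 3.278, P5 3.162, P8 0.833.
Geometric-mean thresholds: P6 √(2·3)=2.449, P7 √(1·2)=1.414, P1 √(4·5)=4.472, P4 √(3·4)=3.464, P3 √(3·4)=3.464, P5 √(3·4)=3.464, P8 (min 1).
Each quota rounded against its threshold gives P6 3, P7 2, P1 5, P4 4, P3 3, P5 3, P8 1 (total 21).

P6 3; P7 2; P1 5; P4 4; P3 3; P5 3; P8 1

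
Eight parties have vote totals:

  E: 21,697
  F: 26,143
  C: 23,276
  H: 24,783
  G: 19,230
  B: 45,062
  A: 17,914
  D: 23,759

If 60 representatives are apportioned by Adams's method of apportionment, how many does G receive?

Standard divisor 201864/60 ≈ 3364.4; standard quotas: E 6.449, F 7.770, C 6.918, H 7.366, G 5.716, B 13.394, A 5.325, D 7.062.
Rounding up gives 7, 8, 7, 8, 6, 14, 6, 8 = 64 seats, so the divisor must be adjusted.
With modified divisor 3600: modified quotas E 6.027, F 7.262, C 6.466, H 6.884, G 5.342, B 12.517, A 4.976, D 6.600.
Rounding up: E 7, F 8, C 7, H 7, G 6, B 13, A 5, D 7 (total 60).
G receives 6.

6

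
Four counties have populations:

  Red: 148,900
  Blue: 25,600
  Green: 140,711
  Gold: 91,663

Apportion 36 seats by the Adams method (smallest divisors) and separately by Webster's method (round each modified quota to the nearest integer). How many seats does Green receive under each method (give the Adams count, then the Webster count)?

12 and 13

Adams: Red 13, Blue 3, Green 12, Gold 8.
Webster: Red 13, Blue 2, Green 13, Gold 8.
Green gets 12 under Adams and 13 under Webster.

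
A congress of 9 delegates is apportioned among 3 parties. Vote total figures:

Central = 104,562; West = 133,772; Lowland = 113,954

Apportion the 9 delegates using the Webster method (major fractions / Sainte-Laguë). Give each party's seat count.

Standard divisor 352288/9 ≈ 39143.111; standard quotas: Central 2.671, West 3.418, Lowland 2.911.
Rounding to the nearest integer gives Central 3, West 3, Lowland 3 — total 9, matching the house size, so no adjustment is needed.

Central 3, West 3, Lowland 3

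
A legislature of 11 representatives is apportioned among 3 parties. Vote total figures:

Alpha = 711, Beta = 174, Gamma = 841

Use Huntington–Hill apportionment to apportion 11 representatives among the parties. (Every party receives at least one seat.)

Alpha 5; Beta 1; Gamma 5

With divisor 156: modified quotas Alpha 4.558, Beta 1.115, Gamma 5.391.
Geometric-mean thresholds: Alpha √(4·5)=4.472, Beta √(1·2)=1.414, Gamma √(5·6)=5.477.
Each quota rounded against its threshold gives Alpha 5, Beta 1, Gamma 5 (total 11).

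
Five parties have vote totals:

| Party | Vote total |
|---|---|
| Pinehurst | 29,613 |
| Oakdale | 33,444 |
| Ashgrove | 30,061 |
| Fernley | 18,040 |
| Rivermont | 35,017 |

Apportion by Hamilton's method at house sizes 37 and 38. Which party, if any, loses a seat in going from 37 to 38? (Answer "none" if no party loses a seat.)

Fernley

At 37 seats: Pinehurst 7, Oakdale 8, Ashgrove 8, Fernley 5, Rivermont 9.
At 38 seats: Pinehurst 8, Oakdale 9, Ashgrove 8, Fernley 4, Rivermont 9.
Fernley drops from 5 to 4.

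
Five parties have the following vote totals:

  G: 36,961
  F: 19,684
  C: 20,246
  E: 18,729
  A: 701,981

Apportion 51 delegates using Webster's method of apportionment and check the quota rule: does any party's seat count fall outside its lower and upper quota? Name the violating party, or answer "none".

Standard quotas: G 2.363, F 1.259, C 1.295, E 1.198, A 44.886.
Webster allocation: G 2, F 1, C 1, E 1, A 46.
A has quota 44.886 (lower 44, upper 45) but receives 46 — outside the quota interval.

A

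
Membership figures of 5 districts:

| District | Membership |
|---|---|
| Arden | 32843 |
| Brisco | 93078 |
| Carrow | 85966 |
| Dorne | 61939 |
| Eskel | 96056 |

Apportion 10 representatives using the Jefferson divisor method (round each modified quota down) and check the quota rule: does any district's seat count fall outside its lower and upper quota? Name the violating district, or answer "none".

Standard quotas: Arden 0.888, Brisco 2.516, Carrow 2.324, Dorne 1.675, Eskel 2.597.
Jefferson allocation: Arden 1, Brisco 3, Carrow 2, Dorne 1, Eskel 3.
Every allocation lies between the lower and upper quota.

none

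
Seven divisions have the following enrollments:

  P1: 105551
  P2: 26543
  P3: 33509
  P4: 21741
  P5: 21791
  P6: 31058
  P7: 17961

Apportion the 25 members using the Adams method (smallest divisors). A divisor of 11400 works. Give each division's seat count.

P1 10; P2 3; P3 3; P4 2; P5 2; P6 3; P7 2

With modified divisor 11400: modified quotas P1 9.259, P2 2.328, P3 2.939, P4 1.907, P5 1.911, P6 2.724, P7 1.576.
Rounding up: P1 10, P2 3, P3 3, P4 2, P5 2, P6 3, P7 2 (total 25).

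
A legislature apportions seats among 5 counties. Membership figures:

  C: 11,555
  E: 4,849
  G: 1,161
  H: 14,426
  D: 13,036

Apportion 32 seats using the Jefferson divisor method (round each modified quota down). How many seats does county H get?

11

Standard divisor 45027/32 ≈ 1407.094; standard quotas: C 8.212, E 3.446, G 0.825, H 10.252, D 9.264.
Rounding down gives 8, 3, 0, 10, 9 = 30 seats, so the divisor must be adjusted.
With modified divisor 1300: modified quotas C 8.888, E 3.730, G 0.893, H 11.097, D 10.028.
Rounding down: C 8, E 3, G 0, H 11, D 10 (total 32).
H receives 11.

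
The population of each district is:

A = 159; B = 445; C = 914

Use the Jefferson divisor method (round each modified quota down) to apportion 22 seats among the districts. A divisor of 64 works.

A: 2, B: 6, C: 14

With modified divisor 64: modified quotas A 2.484, B 6.953, C 14.281.
Rounding down: A 2, B 6, C 14 (total 22).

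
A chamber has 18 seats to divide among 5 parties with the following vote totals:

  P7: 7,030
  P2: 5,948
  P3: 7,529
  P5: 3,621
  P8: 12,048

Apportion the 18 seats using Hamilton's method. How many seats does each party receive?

P7=3, P2=3, P3=4, P5=2, P8=6

The standard divisor is 36176/18 ≈ 2009.778.
Standard quotas: P7 3.4979, P2 2.9595, P3 3.7462, P5 1.8017, P8 5.9947.
Lower quotas: P7 3, P2 2, P3 3, P5 1, P8 5 (sum 14, leaving 4 seats).
Remainders in descending order: P8 0.9947, P2 0.9595, P5 0.8017, P3 0.7462, P7 0.4979.
The surplus seats go to P8, P2, P5, P3.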